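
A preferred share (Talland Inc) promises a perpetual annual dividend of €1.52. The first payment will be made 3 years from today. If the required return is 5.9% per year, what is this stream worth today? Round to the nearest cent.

€22.97

Value at end of year 2: C / r = €1.52 / 0.059 = €25.7627
Discount to today: PV = €25.7627 / (1 + 0.059)^2 = €25.7627 / 1.121481 = €22.97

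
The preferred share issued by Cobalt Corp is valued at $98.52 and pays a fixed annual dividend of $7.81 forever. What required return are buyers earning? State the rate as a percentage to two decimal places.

P = C/r ⇒ r = C/P = $7.81/$98.52 = 0.079273

7.93%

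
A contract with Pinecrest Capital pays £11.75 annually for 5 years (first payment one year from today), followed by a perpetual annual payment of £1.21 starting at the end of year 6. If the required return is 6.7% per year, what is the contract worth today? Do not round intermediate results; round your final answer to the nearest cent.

PV of 5-year annuity: £11.75 × [1 − (1+0.067)^−5] / 0.067 = 48.56679
Perpetuity value at year 5: £1.21 / 0.067 = 18.05970
PV of perpetuity: 18.05970 / (1+0.067)^5 = 13.05835
Total PV = 48.56679 + 13.05835 = 61.62515

£61.63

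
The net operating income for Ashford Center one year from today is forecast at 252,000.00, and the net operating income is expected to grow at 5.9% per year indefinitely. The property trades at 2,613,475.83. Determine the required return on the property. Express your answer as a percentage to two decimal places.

P = D₁/(r − g) ⇒ r = D₁/P + g = 252,000.0000/2,613,475.83 + 0.059 = 0.096423 + 0.059 = 0.155423

15.54%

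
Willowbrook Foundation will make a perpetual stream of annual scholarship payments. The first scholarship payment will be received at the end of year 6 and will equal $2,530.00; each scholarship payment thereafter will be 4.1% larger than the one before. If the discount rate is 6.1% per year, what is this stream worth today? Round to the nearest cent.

$94083.53

Value at end of year 5: C₁ / (r − g) = $2,530.00 / (0.061 − 0.041) = $126,500.0000
Discount to today: PV = $126,500.0000 / (1 + 0.061)^5 = $126,500.0000 / 1.344550 = $94,083.53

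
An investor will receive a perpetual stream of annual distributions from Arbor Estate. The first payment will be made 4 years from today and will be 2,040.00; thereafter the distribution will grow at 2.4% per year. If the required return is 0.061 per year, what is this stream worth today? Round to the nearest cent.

Value at end of year 3: C₁ / (r − g) = 2,040.00 / (0.061 − 0.024) = 55,135.1351
Discount to today: PV = 55,135.1351 / (1 + 0.061)^3 = 55,135.1351 / 1.194390 = 46,161.75

46161.75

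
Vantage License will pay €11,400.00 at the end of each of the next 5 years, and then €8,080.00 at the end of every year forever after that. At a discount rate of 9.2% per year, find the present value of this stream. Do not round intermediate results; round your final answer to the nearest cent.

PV of 5-year annuity: €11,400.00 × [1 − (1+0.092)^−5] / 0.092 = 44112.87061
Perpetuity value at year 5: €8,080.00 / 0.092 = 87826.08696
PV of perpetuity: 87826.08696 / (1+0.092)^5 = 56560.12252
Total PV = 44112.87061 + 56560.12252 = 100672.99313

€100672.99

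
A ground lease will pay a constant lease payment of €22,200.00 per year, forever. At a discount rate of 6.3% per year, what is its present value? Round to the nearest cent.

€352380.95

Level perpetuity: PV = C / r = €22,200.00 / 0.063 = €352,380.95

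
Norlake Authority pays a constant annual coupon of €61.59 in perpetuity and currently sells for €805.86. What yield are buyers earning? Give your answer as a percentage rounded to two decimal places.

P = C/r ⇒ r = C/P = €61.59/€805.86 = 0.076428

7.64%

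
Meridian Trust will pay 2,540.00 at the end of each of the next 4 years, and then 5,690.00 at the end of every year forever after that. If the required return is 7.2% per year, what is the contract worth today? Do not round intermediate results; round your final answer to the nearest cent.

PV of 4-year annuity: 2,540.00 × [1 − (1+0.072)^−4] / 0.072 = 8564.81378
Perpetuity value at year 4: 5,690.00 / 0.072 = 79027.77778
PV of perpetuity: 79027.77778 / (1+0.072)^4 = 59841.24611
Total PV = 8564.81378 + 59841.24611 = 68406.05990

68406.06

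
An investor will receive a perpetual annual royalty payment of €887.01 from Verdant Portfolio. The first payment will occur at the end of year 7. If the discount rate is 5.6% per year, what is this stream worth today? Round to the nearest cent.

Value at end of year 6: C / r = €887.01 / 0.056 = €15,839.4643
Discount to today: PV = €15,839.4643 / (1 + 0.056)^6 = €15,839.4643 / 1.386703 = €11,422.39

€11422.39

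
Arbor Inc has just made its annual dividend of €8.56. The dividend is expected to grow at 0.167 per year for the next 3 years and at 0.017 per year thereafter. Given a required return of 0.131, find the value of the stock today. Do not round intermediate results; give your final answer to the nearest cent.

D_1 = 9.98952
D_2 = 11.65777
D_3 = 13.60462
Terminal value at year 3: TV = D_3×(1+g_2)/(r−g_2) = 13.83590/0.114 = 121.36751
P_0 = D_1/(1+r)^1 + D_2/(1+r)^2 + D_3/(1+r)^3 + TV/(1+r)^3
    = 8.83247 + 9.11361 + 9.40369 + 83.89085 = 111.24062

€111.24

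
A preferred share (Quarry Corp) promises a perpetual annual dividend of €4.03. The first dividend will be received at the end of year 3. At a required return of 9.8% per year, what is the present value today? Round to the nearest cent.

€34.11

Value at end of year 2: C / r = €4.03 / 0.098 = €41.1224
Discount to today: PV = €41.1224 / (1 + 0.098)^2 = €41.1224 / 1.205604 = €34.11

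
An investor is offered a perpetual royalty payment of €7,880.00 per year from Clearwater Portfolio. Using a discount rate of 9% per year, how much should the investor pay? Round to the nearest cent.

€87555.56

Level perpetuity: PV = C / r = €7,880.00 / 0.09 = €87,555.56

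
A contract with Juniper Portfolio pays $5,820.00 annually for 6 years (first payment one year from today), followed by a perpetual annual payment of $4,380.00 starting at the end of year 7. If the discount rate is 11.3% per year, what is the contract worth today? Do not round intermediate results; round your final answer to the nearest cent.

$44800.75

PV of 6-year annuity: $5,820.00 × [1 − (1+0.113)^−6] / 0.113 = 24410.39803
Perpetuity value at year 6: $4,380.00 / 0.113 = 38761.06195
PV of perpetuity: 38761.06195 / (1+0.113)^6 = 20390.35002
Total PV = 24410.39803 + 20390.35002 = 44800.74806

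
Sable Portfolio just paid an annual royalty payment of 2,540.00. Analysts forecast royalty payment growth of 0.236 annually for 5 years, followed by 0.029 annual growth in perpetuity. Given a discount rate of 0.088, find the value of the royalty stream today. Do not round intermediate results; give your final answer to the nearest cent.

D_1 = 3139.44000
D_2 = 3880.34784
D_3 = 4796.10993
D_4 = 5927.99187
D_5 = 7326.99796
Terminal value at year 5: TV = D_5×(1+g_2)/(r−g_2) = 7539.48090/0.059 = 127787.81181
P_0 = D_1/(1+r)^1 + D_2/(1+r)^2 + D_3/(1+r)^3 + D_4/(1+r)^4 + D_5/(1+r)^5 + TV/(1+r)^5
    = 2885.51471 + 3278.02957 + 3723.93801 + 4230.50311 + 4805.97595 + 83819.47893 = 102743.44028

102743.44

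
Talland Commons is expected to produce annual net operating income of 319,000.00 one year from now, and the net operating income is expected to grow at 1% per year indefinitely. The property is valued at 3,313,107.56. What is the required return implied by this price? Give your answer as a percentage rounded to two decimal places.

P = D₁/(r − g) ⇒ r = D₁/P + g = 319,000.0000/3,313,107.56 + 0.01 = 0.096284 + 0.01 = 0.106284

10.63%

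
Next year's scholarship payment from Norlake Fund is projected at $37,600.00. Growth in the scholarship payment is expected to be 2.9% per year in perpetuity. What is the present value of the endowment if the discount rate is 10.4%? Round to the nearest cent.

Growing perpetuity: P = D₁ / (r − g) = $37,600.0000 / (0.104 − 0.029) = $501,333.33

$501333.33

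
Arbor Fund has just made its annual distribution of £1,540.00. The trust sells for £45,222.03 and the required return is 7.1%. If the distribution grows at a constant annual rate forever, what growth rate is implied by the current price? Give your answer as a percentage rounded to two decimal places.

3.57%

P = D₀(1+g)/(r−g) ⇒ P(r−g) = D₀(1+g) ⇒ g(P+D₀) = P·r − D₀
g = (P·r − D₀)/(P + D₀) = (£45,222.03×0.071 − £1,540.00) / (£45,222.03 + £1,540.00) = 0.035729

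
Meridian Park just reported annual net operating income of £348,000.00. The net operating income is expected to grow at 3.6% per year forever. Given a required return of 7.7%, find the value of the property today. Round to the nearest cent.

£8793365.85

D₁ = D₀ × (1 + g) = £348,000.00 × 1.036 = £360,528.0000
Growing perpetuity: P = D₁ / (r − g) = £360,528.0000 / (0.077 − 0.036) = £8,793,365.85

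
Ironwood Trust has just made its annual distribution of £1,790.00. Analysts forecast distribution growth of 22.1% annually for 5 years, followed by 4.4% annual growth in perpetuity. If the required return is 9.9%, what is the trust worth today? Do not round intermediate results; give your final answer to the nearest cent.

D_1 = 2185.59000
D_2 = 2668.60539
D_3 = 3258.36718
D_4 = 3978.46633
D_5 = 4857.70739
Terminal value at year 5: TV = D_5×(1+g_2)/(r−g_2) = 5071.44651/0.055 = 92208.11840
P_0 = D_1/(1+r)^1 + D_2/(1+r)^2 + D_3/(1+r)^3 + D_4/(1+r)^4 + D_5/(1+r)^5 + TV/(1+r)^5
    = 1988.70792 + 2209.47440 + 2454.74817 + 2727.24979 + 3030.00181 + 57514.94353 = 69925.12563

£69925.13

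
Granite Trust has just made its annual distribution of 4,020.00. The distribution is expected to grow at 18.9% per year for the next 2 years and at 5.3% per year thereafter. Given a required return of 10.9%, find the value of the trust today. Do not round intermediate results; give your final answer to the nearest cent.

D_1 = 4779.78000
D_2 = 5683.15842
Terminal value at year 2: TV = D_2×(1+g_2)/(r−g_2) = 5984.36582/0.056 = 106863.67529
P_0 = D_1/(1+r)^1 + D_2/(1+r)^2 + TV/(1+r)^2
    = 4309.99098 + 4620.90106 + 86889.44320 = 95820.33524

95820.34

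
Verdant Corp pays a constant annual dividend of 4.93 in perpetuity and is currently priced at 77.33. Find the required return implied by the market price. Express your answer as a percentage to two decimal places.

6.38%

P = C/r ⇒ r = C/P = 4.93/77.33 = 0.063753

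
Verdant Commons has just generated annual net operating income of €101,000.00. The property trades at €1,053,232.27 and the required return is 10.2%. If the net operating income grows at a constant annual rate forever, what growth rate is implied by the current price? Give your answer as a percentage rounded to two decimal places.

0.56%

P = D₀(1+g)/(r−g) ⇒ P(r−g) = D₀(1+g) ⇒ g(P+D₀) = P·r − D₀
g = (P·r − D₀)/(P + D₀) = (€1,053,232.27×0.102 − €101,000.00) / (€1,053,232.27 + €101,000.00) = 0.005571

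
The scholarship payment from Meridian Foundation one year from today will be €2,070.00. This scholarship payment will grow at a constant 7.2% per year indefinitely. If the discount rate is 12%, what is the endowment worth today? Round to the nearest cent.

€43125.00

Growing perpetuity: P = D₁ / (r − g) = €2,070.0000 / (0.12 − 0.072) = €43,125.00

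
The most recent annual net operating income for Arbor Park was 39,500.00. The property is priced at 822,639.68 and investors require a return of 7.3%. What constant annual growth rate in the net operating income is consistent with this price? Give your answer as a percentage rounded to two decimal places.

2.38%

P = D₀(1+g)/(r−g) ⇒ P(r−g) = D₀(1+g) ⇒ g(P+D₀) = P·r − D₀
g = (P·r − D₀)/(P + D₀) = (822,639.68×0.073 − 39,500.00) / (822,639.68 + 39,500.00) = 0.023839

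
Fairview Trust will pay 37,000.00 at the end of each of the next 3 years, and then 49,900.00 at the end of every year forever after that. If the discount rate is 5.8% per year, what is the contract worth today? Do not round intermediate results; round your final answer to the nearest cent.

825734.98

PV of 3-year annuity: 37,000.00 × [1 − (1+0.058)^−3] / 0.058 = 99268.55305
Perpetuity value at year 3: 49,900.00 / 0.058 = 860344.82759
PV of perpetuity: 860344.82759 / (1+0.058)^3 = 726466.42767
Total PV = 99268.55305 + 726466.42767 = 825734.98071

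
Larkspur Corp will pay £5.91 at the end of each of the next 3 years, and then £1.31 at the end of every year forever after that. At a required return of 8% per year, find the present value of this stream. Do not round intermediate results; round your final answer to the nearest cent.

£28.23

PV of 3-year annuity: £5.91 × [1 − (1+0.08)^−3] / 0.08 = 15.23064
Perpetuity value at year 3: £1.31 / 0.08 = 16.37500
PV of perpetuity: 16.37500 / (1+0.08)^3 = 12.99900
Total PV = 15.23064 + 12.99900 = 28.22965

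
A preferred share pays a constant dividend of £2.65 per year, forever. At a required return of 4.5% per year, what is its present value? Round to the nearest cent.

Level perpetuity: PV = C / r = £2.65 / 0.045 = £58.89

£58.89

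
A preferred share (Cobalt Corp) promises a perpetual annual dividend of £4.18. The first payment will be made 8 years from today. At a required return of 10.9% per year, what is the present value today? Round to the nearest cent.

£18.59

Value at end of year 7: C / r = £4.18 / 0.109 = £38.3486
Discount to today: PV = £38.3486 / (1 + 0.109)^7 = £38.3486 / 2.063103 = £18.59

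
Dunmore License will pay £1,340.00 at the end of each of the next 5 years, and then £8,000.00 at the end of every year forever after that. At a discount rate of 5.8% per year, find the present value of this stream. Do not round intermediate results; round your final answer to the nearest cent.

£109723.39

PV of 5-year annuity: £1,340.00 × [1 − (1+0.058)^−5] / 0.058 = 5675.41156
Perpetuity value at year 5: £8,000.00 / 0.058 = 137931.03448
PV of perpetuity: 137931.03448 / (1+0.058)^5 = 104047.98042
Total PV = 5675.41156 + 104047.98042 = 109723.39197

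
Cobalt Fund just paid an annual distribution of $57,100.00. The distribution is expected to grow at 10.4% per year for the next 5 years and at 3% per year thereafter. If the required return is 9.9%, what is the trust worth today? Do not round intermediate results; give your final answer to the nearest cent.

D_1 = 63038.40000
D_2 = 69594.39360
D_3 = 76832.21053
D_4 = 84822.76043
D_5 = 93644.32751
Terminal value at year 5: TV = D_5×(1+g_2)/(r−g_2) = 96453.65734/0.069 = 1397879.09189
P_0 = D_1/(1+r)^1 + D_2/(1+r)^2 + D_3/(1+r)^3 + D_4/(1+r)^4 + D_5/(1+r)^5 + TV/(1+r)^5
    = 57359.78162 + 57620.74514 + 57882.89594 + 58146.23941 + 58410.78099 + 871929.04960 = 1161349.49269

$1161349.49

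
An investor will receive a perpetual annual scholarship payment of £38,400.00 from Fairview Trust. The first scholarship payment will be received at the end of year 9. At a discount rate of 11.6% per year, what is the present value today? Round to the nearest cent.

£137581.39

Value at end of year 8: C / r = £38,400.00 / 0.116 = £331,034.4828
Discount to today: PV = £331,034.4828 / (1 + 0.116)^8 = £331,034.4828 / 2.406099 = £137,581.39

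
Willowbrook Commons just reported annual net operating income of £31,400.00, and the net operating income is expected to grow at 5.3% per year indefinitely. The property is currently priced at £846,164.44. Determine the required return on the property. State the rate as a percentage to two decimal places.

D₁ = £31,400.00 × 1.053 = £33,064.2000
P = D₁/(r − g) ⇒ r = D₁/P + g = £33,064.2000/£846,164.44 + 0.053 = 0.039075 + 0.053 = 0.092075

9.21%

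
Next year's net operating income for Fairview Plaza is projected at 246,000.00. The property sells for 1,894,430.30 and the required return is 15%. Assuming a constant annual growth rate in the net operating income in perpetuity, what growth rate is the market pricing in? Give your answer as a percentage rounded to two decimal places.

2.01%

P = D₁/(r−g) ⇒ g = r − D₁/P = 0.15 − 246,000.00/1,894,430.30 = 0.020146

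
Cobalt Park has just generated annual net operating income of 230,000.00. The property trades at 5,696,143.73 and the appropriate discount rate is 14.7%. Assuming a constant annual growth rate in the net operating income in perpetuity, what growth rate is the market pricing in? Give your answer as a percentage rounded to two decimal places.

10.25%

P = D₀(1+g)/(r−g) ⇒ P(r−g) = D₀(1+g) ⇒ g(P+D₀) = P·r − D₀
g = (P·r − D₀)/(P + D₀) = (5,696,143.73×0.147 − 230,000.00) / (5,696,143.73 + 230,000.00) = 0.102484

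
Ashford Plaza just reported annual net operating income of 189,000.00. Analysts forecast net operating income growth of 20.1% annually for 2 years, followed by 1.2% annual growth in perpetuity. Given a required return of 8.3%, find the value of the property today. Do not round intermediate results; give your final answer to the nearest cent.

D_1 = 226989.00000
D_2 = 272613.78900
Terminal value at year 2: TV = D_2×(1+g_2)/(r−g_2) = 275885.15447/0.071 = 3885706.40096
P_0 = D_1/(1+r)^1 + D_2/(1+r)^2 + TV/(1+r)^2
    = 209592.79778 + 232429.31684 + 3312936.17807 = 3754958.29269

3754958.29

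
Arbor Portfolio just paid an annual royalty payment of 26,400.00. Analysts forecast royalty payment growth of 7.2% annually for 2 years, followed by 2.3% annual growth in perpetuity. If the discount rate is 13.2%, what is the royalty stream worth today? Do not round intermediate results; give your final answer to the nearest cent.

270879.22

D_1 = 28300.80000
D_2 = 30338.45760
Terminal value at year 2: TV = D_2×(1+g_2)/(r−g_2) = 31036.24212/0.109 = 284736.16628
P_0 = D_1/(1+r)^1 + D_2/(1+r)^2 + TV/(1+r)^2
    = 25000.70671 + 23675.58092 + 222202.92915 = 270879.21678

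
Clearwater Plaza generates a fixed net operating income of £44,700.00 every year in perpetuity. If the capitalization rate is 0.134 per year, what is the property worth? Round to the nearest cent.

£333582.09

Level perpetuity: PV = C / r = £44,700.00 / 0.134 = £333,582.09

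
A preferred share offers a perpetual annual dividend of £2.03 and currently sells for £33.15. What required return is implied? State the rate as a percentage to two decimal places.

P = C/r ⇒ r = C/P = £2.03/£33.15 = 0.061237

6.12%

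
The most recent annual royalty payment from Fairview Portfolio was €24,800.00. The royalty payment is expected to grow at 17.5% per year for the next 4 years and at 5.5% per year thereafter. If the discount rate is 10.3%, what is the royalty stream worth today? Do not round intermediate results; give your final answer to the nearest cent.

€818440.18

D_1 = 29140.00000
D_2 = 34239.50000
D_3 = 40231.41250
D_4 = 47271.90969
Terminal value at year 4: TV = D_4×(1+g_2)/(r−g_2) = 49871.86472/0.048 = 1038997.18167
P_0 = D_1/(1+r)^1 + D_2/(1+r)^2 + D_3/(1+r)^3 + D_4/(1+r)^4 + TV/(1+r)^4
    = 26418.85766 + 28143.38871 + 29980.49115 + 31937.51324 + 701959.92638 = 818440.17715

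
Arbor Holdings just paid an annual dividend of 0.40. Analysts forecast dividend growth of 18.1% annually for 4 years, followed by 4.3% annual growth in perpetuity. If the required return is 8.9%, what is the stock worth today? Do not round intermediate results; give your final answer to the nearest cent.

14.51

D_1 = 0.47240
D_2 = 0.55790
D_3 = 0.65889
D_4 = 0.77814
Terminal value at year 4: TV = D_4×(1+g_2)/(r−g_2) = 0.81160/0.046 = 17.64355
P_0 = D_1/(1+r)^1 + D_2/(1+r)^2 + D_3/(1+r)^3 + D_4/(1+r)^4 + TV/(1+r)^4
    = 0.43379 + 0.47044 + 0.51018 + 0.55328 + 12.54511 = 14.51281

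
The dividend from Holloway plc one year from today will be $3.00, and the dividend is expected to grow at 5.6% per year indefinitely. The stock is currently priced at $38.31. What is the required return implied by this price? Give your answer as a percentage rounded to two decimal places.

13.43%

P = D₁/(r − g) ⇒ r = D₁/P + g = $3.0000/$38.31 + 0.056 = 0.078309 + 0.056 = 0.134309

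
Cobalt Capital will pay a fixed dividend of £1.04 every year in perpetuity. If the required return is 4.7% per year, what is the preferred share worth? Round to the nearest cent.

£22.13

Level perpetuity: PV = C / r = £1.04 / 0.047 = £22.13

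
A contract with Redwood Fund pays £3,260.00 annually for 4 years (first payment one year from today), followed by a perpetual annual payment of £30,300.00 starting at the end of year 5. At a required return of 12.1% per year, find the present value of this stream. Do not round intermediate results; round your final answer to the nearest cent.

PV of 4-year annuity: £3,260.00 × [1 − (1+0.121)^−4] / 0.121 = 9880.94069
Perpetuity value at year 4: £30,300.00 / 0.121 = 250413.22314
PV of perpetuity: 250413.22314 / (1+0.121)^4 = 158575.03204
Total PV = 9880.94069 + 158575.03204 = 168455.97273

£168455.97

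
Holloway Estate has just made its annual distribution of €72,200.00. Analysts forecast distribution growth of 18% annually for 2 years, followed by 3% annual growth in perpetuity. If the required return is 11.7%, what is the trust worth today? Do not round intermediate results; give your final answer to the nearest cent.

D_1 = 85196.00000
D_2 = 100531.28000
Terminal value at year 2: TV = D_2×(1+g_2)/(r−g_2) = 103547.21840/0.087 = 1190197.91264
P_0 = D_1/(1+r)^1 + D_2/(1+r)^2 + TV/(1+r)^2
    = 76272.15756 + 80573.98919 + 953921.94100 = 1110768.08776

€1110768.09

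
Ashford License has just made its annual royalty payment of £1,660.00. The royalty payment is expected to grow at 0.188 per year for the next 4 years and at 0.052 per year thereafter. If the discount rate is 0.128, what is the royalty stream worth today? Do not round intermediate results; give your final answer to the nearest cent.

£35842.11

D_1 = 1972.08000
D_2 = 2342.83104
D_3 = 2783.28328
D_4 = 3306.54053
Terminal value at year 4: TV = D_4×(1+g_2)/(r−g_2) = 3478.48064/0.076 = 45769.48209
P_0 = D_1/(1+r)^1 + D_2/(1+r)^2 + D_3/(1+r)^3 + D_4/(1+r)^4 + TV/(1+r)^4
    = 1748.29787 + 1841.29244 + 1939.23353 + 2042.38425 + 28270.89773 = 35842.10582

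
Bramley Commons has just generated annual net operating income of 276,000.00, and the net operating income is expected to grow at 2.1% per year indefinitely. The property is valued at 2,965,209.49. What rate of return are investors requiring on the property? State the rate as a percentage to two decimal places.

D₁ = 276,000.00 × 1.021 = 281,796.0000
P = D₁/(r − g) ⇒ r = D₁/P + g = 281,796.0000/2,965,209.49 + 0.021 = 0.095034 + 0.021 = 0.116034

11.60%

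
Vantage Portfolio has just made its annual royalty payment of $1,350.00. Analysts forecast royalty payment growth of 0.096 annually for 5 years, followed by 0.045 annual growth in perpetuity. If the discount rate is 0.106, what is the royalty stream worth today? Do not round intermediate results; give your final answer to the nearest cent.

D_1 = 1479.60000
D_2 = 1621.64160
D_3 = 1777.31919
D_4 = 1947.94184
D_5 = 2134.94425
Terminal value at year 5: TV = D_5×(1+g_2)/(r−g_2) = 2231.01674/0.061 = 36574.04498
P_0 = D_1/(1+r)^1 + D_2/(1+r)^2 + D_3/(1+r)^3 + D_4/(1+r)^4 + D_5/(1+r)^5 + TV/(1+r)^5
    = 1337.79385 + 1325.69807 + 1313.71165 + 1301.83360 + 1290.06296 + 22100.25882 = 28669.35894

$28669.36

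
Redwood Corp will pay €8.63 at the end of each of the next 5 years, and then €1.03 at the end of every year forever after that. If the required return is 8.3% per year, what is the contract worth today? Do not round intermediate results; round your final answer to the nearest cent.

€42.52

PV of 5-year annuity: €8.63 × [1 − (1+0.083)^−5] / 0.083 = 34.18635
Perpetuity value at year 5: €1.03 / 0.083 = 12.40964
PV of perpetuity: 12.40964 / (1+0.083)^5 = 8.32946
Total PV = 34.18635 + 8.32946 = 42.51581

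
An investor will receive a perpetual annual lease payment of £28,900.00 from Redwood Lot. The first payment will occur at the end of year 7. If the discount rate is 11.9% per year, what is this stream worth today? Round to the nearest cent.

£123700.19

Value at end of year 6: C / r = £28,900.00 / 0.119 = £242,857.1429
Discount to today: PV = £242,857.1429 / (1 + 0.119)^6 = £242,857.1429 / 1.963272 = £123,700.19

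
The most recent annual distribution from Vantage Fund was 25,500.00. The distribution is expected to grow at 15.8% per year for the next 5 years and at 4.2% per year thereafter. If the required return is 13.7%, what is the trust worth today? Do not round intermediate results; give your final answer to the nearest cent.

D_1 = 29529.00000
D_2 = 34194.58200
D_3 = 39597.32596
D_4 = 45853.70346
D_5 = 53098.58860
Terminal value at year 5: TV = D_5×(1+g_2)/(r−g_2) = 55328.72932/0.095 = 582407.67710
P_0 = D_1/(1+r)^1 + D_2/(1+r)^2 + D_3/(1+r)^3 + D_4/(1+r)^4 + D_5/(1+r)^5 + TV/(1+r)^5
    = 25970.97625 + 26450.65128 + 26939.18573 + 27436.74325 + 27943.49049 + 306495.96937 = 441237.01638

441237.02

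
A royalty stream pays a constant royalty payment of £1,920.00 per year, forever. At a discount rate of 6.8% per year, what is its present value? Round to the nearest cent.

£28235.29

Level perpetuity: PV = C / r = £1,920.00 / 0.068 = £28,235.29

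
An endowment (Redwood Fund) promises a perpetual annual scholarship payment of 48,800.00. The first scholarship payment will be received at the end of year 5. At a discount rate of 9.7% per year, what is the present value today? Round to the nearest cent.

Value at end of year 4: C / r = 48,800.00 / 0.097 = 503,092.7835
Discount to today: PV = 503,092.7835 / (1 + 0.097)^4 = 503,092.7835 / 1.448193 = 347,393.41

347393.41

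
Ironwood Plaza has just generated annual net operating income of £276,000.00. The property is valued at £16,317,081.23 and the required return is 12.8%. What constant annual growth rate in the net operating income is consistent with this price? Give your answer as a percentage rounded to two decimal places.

P = D₀(1+g)/(r−g) ⇒ P(r−g) = D₀(1+g) ⇒ g(P+D₀) = P·r − D₀
g = (P·r − D₀)/(P + D₀) = (£16,317,081.23×0.128 − £276,000.00) / (£16,317,081.23 + £276,000.00) = 0.109237

10.92%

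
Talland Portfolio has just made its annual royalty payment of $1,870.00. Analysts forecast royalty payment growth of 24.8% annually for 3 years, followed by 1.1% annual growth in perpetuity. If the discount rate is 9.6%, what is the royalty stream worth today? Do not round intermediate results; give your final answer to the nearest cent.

$40153.61

D_1 = 2333.76000
D_2 = 2912.53248
D_3 = 3634.84054
Terminal value at year 3: TV = D_3×(1+g_2)/(r−g_2) = 3674.82378/0.085 = 43233.22095
P_0 = D_1/(1+r)^1 + D_2/(1+r)^2 + D_3/(1+r)^3 + TV/(1+r)^3
    = 2129.34307 + 2424.65342 + 2760.91922 + 32838.69802 = 40153.61372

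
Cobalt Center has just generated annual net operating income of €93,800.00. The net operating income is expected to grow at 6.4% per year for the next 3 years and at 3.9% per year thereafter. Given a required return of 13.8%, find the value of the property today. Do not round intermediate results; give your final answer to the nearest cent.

D_1 = 99803.20000
D_2 = 106190.60480
D_3 = 112986.80351
Terminal value at year 3: TV = D_3×(1+g_2)/(r−g_2) = 117393.28884/0.099 = 1185790.79640
P_0 = D_1/(1+r)^1 + D_2/(1+r)^2 + D_3/(1+r)^3 + TV/(1+r)^3
    = 87700.52724 + 81997.68101 + 76665.67011 + 804602.33584 = 1050966.21420

€1050966.21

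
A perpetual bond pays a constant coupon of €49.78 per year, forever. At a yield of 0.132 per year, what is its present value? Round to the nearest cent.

Level perpetuity: PV = C / r = €49.78 / 0.132 = €377.12

€377.12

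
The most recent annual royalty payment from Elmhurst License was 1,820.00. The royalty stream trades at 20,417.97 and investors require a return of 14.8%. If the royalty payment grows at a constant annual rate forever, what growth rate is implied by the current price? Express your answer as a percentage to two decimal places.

5.40%

P = D₀(1+g)/(r−g) ⇒ P(r−g) = D₀(1+g) ⇒ g(P+D₀) = P·r − D₀
g = (P·r − D₀)/(P + D₀) = (20,417.97×0.148 − 1,820.00) / (20,417.97 + 1,820.00) = 0.054045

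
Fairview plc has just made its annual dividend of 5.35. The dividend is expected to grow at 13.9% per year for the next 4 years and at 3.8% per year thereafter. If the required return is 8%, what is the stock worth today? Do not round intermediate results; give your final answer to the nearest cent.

188.06

D_1 = 6.09365
D_2 = 6.94067
D_3 = 7.90542
D_4 = 9.00427
Terminal value at year 4: TV = D_4×(1+g_2)/(r−g_2) = 9.34644/0.042 = 222.53419
P_0 = D_1/(1+r)^1 + D_2/(1+r)^2 + D_3/(1+r)^3 + D_4/(1+r)^4 + TV/(1+r)^4
    = 5.64227 + 5.95050 + 6.27558 + 6.61841 + 163.56927 = 188.05603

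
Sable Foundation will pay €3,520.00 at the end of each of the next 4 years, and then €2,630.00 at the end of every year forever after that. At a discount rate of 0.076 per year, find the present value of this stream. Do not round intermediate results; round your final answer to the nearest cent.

PV of 4-year annuity: €3,520.00 × [1 − (1+0.076)^−4] / 0.076 = 11763.24888
Perpetuity value at year 4: €2,630.00 / 0.076 = 34605.26316
PV of perpetuity: 34605.26316 / (1+0.076)^4 = 25816.24482
Total PV = 11763.24888 + 25816.24482 = 37579.49370

€37579.49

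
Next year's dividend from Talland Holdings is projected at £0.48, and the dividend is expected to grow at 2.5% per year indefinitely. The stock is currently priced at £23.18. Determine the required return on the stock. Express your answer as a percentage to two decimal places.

P = D₁/(r − g) ⇒ r = D₁/P + g = £0.4800/£23.18 + 0.025 = 0.020708 + 0.025 = 0.045708

4.57%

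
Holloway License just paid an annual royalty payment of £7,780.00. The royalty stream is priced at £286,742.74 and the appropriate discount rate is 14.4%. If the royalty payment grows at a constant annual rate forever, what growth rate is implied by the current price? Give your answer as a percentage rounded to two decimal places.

P = D₀(1+g)/(r−g) ⇒ P(r−g) = D₀(1+g) ⇒ g(P+D₀) = P·r − D₀
g = (P·r − D₀)/(P + D₀) = (£286,742.74×0.144 − £7,780.00) / (£286,742.74 + £7,780.00) = 0.113781

11.38%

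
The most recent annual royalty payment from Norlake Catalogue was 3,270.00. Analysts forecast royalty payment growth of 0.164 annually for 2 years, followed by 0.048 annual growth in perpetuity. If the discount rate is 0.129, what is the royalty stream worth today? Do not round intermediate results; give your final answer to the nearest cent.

D_1 = 3806.28000
D_2 = 4430.50992
Terminal value at year 2: TV = D_2×(1+g_2)/(r−g_2) = 4643.17440/0.081 = 57323.14069
P_0 = D_1/(1+r)^1 + D_2/(1+r)^2 + TV/(1+r)^2
    = 3371.37290 + 3475.88844 + 44971.98874 = 51819.25007

51819.25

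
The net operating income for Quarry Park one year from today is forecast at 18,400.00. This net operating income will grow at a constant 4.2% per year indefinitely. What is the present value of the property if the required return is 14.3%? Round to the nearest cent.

Growing perpetuity: P = D₁ / (r − g) = 18,400.0000 / (0.143 − 0.042) = 182,178.22

182178.22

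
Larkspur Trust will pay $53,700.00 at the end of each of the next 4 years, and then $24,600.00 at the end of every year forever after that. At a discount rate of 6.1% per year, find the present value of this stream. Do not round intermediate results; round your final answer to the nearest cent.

PV of 4-year annuity: $53,700.00 × [1 − (1+0.061)^−4] / 0.061 = 185650.87687
Perpetuity value at year 4: $24,600.00 / 0.061 = 403278.68852
PV of perpetuity: 403278.68852 / (1+0.061)^4 = 318231.91812
Total PV = 185650.87687 + 318231.91812 = 503882.79498

$503882.79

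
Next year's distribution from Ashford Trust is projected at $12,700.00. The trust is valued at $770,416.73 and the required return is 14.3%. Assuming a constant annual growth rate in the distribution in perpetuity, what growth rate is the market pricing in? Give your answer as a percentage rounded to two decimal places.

12.65%

P = D₁/(r−g) ⇒ g = r − D₁/P = 0.143 − $12,700.00/$770,416.73 = 0.126515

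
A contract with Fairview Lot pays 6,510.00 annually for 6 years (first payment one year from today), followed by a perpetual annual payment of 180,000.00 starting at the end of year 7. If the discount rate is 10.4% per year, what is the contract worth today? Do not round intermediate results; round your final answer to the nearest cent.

PV of 6-year annuity: 6,510.00 × [1 − (1+0.104)^−6] / 0.104 = 28023.46091
Perpetuity value at year 6: 180,000.00 / 0.104 = 1730769.23077
PV of perpetuity: 1730769.23077 / (1+0.104)^6 = 955926.99359
Total PV = 28023.46091 + 955926.99359 = 983950.45450

983950.45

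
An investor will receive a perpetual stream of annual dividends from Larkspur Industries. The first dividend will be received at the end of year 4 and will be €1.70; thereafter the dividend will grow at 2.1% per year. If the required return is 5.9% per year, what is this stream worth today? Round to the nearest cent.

Value at end of year 3: C₁ / (r − g) = €1.70 / (0.059 − 0.021) = €44.7368
Discount to today: PV = €44.7368 / (1 + 0.059)^3 = €44.7368 / 1.187648 = €37.67

€37.67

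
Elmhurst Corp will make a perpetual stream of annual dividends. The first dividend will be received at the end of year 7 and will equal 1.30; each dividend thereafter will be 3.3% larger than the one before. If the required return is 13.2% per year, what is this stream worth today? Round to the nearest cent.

6.24

Value at end of year 6: C₁ / (r − g) = 1.30 / (0.132 − 0.033) = 13.1313
Discount to today: PV = 13.1313 / (1 + 0.132)^6 = 13.1313 / 2.104159 = 6.24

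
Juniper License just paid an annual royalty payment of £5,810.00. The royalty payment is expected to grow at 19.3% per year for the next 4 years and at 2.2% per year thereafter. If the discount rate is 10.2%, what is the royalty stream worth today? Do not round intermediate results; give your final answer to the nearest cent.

D_1 = 6931.33000
D_2 = 8269.07669
D_3 = 9865.00849
D_4 = 11768.95513
Terminal value at year 4: TV = D_4×(1+g_2)/(r−g_2) = 12027.87214/0.08 = 150348.40179
P_0 = D_1/(1+r)^1 + D_2/(1+r)^2 + D_3/(1+r)^3 + D_4/(1+r)^4 + TV/(1+r)^4
    = 6289.77314 + 6809.16457 + 7371.44585 + 7980.15872 + 101946.52759 = 130397.06987

£130397.07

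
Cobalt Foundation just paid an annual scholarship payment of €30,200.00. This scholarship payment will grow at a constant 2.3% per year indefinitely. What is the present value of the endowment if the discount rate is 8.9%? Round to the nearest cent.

D₁ = D₀ × (1 + g) = €30,200.00 × 1.023 = €30,894.6000
Growing perpetuity: P = D₁ / (r − g) = €30,894.6000 / (0.089 − 0.023) = €468,100.00

€468100.00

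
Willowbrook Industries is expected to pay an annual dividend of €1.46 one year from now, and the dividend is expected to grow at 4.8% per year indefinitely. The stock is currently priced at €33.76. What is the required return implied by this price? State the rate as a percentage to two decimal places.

9.12%

P = D₁/(r − g) ⇒ r = D₁/P + g = €1.4600/€33.76 + 0.048 = 0.043246 + 0.048 = 0.091246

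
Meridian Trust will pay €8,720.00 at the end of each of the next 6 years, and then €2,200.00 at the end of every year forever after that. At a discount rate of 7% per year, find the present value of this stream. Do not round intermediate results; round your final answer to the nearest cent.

€62506.41

PV of 6-year annuity: €8,720.00 × [1 − (1+0.07)^−6] / 0.07 = 41564.22583
Perpetuity value at year 6: €2,200.00 / 0.07 = 31428.57143
PV of perpetuity: 31428.57143 / (1+0.07)^6 = 20942.18418
Total PV = 41564.22583 + 20942.18418 = 62506.41001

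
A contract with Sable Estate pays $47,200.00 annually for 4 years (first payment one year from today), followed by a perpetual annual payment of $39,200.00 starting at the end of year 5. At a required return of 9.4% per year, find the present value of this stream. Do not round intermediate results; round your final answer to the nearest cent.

PV of 4-year annuity: $47,200.00 × [1 − (1+0.094)^−4] / 0.094 = 151581.78775
Perpetuity value at year 4: $39,200.00 / 0.094 = 417021.27660
PV of perpetuity: 417021.27660 / (1+0.094)^4 = 291131.31728
Total PV = 151581.78775 + 291131.31728 = 442713.10503

$442713.11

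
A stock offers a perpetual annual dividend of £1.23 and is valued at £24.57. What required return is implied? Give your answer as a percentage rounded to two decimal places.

5.01%

P = C/r ⇒ r = C/P = £1.23/£24.57 = 0.050061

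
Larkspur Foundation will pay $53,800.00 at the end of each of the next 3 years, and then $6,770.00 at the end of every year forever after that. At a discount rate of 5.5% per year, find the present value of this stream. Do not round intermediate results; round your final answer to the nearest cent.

$249974.72

PV of 3-year annuity: $53,800.00 × [1 − (1+0.055)^−3] / 0.055 = 145148.81576
Perpetuity value at year 3: $6,770.00 / 0.055 = 123090.90909
PV of perpetuity: 123090.90909 / (1+0.055)^3 = 104825.90012
Total PV = 145148.81576 + 104825.90012 = 249974.71588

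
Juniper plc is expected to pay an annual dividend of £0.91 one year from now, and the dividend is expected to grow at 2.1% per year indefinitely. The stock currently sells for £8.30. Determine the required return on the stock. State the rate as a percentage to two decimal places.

P = D₁/(r − g) ⇒ r = D₁/P + g = £0.9100/£8.30 + 0.021 = 0.109639 + 0.021 = 0.130639

13.06%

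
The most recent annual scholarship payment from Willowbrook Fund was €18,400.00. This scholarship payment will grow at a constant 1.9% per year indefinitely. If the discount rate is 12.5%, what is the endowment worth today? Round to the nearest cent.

€176883.02

D₁ = D₀ × (1 + g) = €18,400.00 × 1.019 = €18,749.6000
Growing perpetuity: P = D₁ / (r − g) = €18,749.6000 / (0.125 − 0.019) = €176,883.02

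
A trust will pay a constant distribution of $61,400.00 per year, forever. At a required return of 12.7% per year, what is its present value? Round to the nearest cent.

$483464.57

Level perpetuity: PV = C / r = $61,400.00 / 0.127 = $483,464.57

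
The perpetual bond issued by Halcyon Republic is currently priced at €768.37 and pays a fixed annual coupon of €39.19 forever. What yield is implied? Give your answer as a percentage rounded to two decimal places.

5.10%

P = C/r ⇒ r = C/P = €39.19/€768.37 = 0.051004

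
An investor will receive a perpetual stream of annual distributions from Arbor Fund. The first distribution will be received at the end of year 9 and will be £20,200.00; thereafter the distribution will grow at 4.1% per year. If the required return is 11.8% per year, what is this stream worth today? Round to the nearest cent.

£107479.64

Value at end of year 8: C₁ / (r − g) = £20,200.00 / (0.118 − 0.041) = £262,337.6623
Discount to today: PV = £262,337.6623 / (1 + 0.118)^8 = £262,337.6623 / 2.440813 = £107,479.64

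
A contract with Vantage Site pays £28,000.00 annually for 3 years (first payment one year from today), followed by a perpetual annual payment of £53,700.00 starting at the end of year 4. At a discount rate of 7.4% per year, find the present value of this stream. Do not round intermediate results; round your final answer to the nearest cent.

£658720.63

PV of 3-year annuity: £28,000.00 × [1 − (1+0.074)^−3] / 0.074 = 72947.12981
Perpetuity value at year 3: £53,700.00 / 0.074 = 725675.67568
PV of perpetuity: 725675.67568 / (1+0.074)^3 = 585773.50172
Total PV = 72947.12981 + 585773.50172 = 658720.63153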